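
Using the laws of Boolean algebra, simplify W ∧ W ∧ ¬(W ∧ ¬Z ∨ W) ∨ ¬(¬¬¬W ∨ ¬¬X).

W ∧ ¬X

W ∧ W ∧ ¬(W ∧ ¬Z ∨ W) ∨ ¬(¬¬¬W ∨ ¬¬X)
= W ∧ ¬(W ∧ ¬Z ∨ W) ∨ ¬(¬¬¬W ∨ ¬¬X)   [idempotence]
= W ∧ ¬(W ∧ ¬Z ∨ W) ∨ ¬¬W ∧ ¬X   [De Morgan]
= W ∧ ¬W ∨ ¬¬W ∧ ¬X   [absorption]
= W ∧ ¬W ∨ W ∧ ¬X   [double negation]
= W ∧ ¬X   [complement / identity]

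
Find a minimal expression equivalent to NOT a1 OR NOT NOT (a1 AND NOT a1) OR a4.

NOT a1 OR a4

NOT a1 OR NOT NOT (a1 AND NOT a1) OR a4
= NOT a1 OR a1 AND NOT a1 OR a4
= NOT a1 OR a4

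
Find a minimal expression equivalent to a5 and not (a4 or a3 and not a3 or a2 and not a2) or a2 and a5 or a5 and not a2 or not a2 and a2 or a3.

a5 or a3

a5 and not (a4 or a3 and not a3 or a2 and not a2) or a2 and a5 or a5 and not a2 or not a2 and a2 or a3
= a5 and not (a4 or a2 and not a2) or a2 and a5 or a5 and not a2 or not a2 and a2 or a3   [complement / identity]
= a5 and not (a4 or a2 and not a2) or a2 and a5 or a5 and not a2 or a3   [complement / identity]
= a5 and not (a4 or a2 and not a2) or a5 or a3   [distribution]
= a5 and not a4 or a5 or a3   [complement / identity]
= a5 or a3   [absorption]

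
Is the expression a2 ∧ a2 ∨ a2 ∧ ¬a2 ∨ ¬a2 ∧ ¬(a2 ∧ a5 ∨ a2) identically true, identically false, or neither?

a2 ∧ a2 ∨ a2 ∧ ¬a2 ∨ ¬a2 ∧ ¬(a2 ∧ a5 ∨ a2)
= a2 ∨ ¬a2 ∧ ¬(a2 ∧ a5 ∨ a2)   [distribution]
= a2 ∨ ¬a2 ∧ ¬a2   [absorption]
= a2 ∨ ¬a2   [idempotence]
= True   [complement]

identically true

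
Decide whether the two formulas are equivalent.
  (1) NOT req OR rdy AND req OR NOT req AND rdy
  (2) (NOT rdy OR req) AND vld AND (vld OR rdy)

E1: NOT req OR rdy AND req OR NOT req AND rdy
    = NOT req OR rdy   — distribution
E2: (NOT rdy OR req) AND vld AND (vld OR rdy)
    = (NOT rdy OR req) AND vld   — absorption
These differ: at rdy=0, req=0, vld=0, E1 = 1 but E2 = 0.

No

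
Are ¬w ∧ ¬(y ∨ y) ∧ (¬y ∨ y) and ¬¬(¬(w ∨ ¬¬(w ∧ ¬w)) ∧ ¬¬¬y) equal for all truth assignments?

E1: ¬w ∧ ¬(y ∨ y) ∧ (¬y ∨ y)
    = ¬w ∧ ¬(y ∨ y)
    = ¬w ∧ ¬y
E2: ¬¬(¬(w ∨ ¬¬(w ∧ ¬w)) ∧ ¬¬¬y)
    = ¬(w ∨ ¬¬(w ∧ ¬w)) ∧ ¬¬¬y
    = ¬(w ∨ w ∧ ¬w) ∧ ¬¬¬y
    = ¬w ∧ ¬¬¬y
    = ¬w ∧ ¬y
Both reduce to ¬w ∧ ¬y, so they are equivalent.

Yes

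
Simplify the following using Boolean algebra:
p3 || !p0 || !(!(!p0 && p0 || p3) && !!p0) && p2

p3 || !p0 || !(!(!p0 && p0 || p3) && !!p0) && p2
= p3 || !p0 || !(!p3 && !!p0) && p2
= p3 || !p0 || (p3 || !p0) && p2
= p3 || !p0

p3 || !p0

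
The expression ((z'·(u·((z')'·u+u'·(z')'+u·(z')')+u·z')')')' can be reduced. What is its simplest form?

((z'·(u·((z')'·u+u'·(z')'+u·(z')')+u·z')')')'
= ((z'·(u·((z')'·u+(z')')+u·z')')')'   — distribution
= ((z'·(u·(z')'+u·z')')')'   — absorption
= z'·(u·(z')'+u·z')'   — double negation
= z'·(u·z+u·z')'   — double negation
= z'·u'   — distribution

z'·u'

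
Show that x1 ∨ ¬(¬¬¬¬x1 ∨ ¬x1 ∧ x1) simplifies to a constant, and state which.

x1 ∨ ¬(¬¬¬¬x1 ∨ ¬x1 ∧ x1)
= x1 ∨ ¬¬¬¬¬x1   [complement / identity]
= x1 ∨ ¬¬¬x1   [double negation]
= x1 ∨ ¬x1   [double negation]
= True   [complement]

True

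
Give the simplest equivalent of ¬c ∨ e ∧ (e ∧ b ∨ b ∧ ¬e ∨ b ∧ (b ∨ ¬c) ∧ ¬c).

¬c ∨ e ∧ b

¬c ∨ e ∧ (e ∧ b ∨ b ∧ ¬e ∨ b ∧ (b ∨ ¬c) ∧ ¬c)
= ¬c ∨ e ∧ (e ∧ b ∨ b ∧ ¬e ∨ b ∧ ¬c)   [absorption]
= ¬c ∨ e ∧ (b ∨ b ∧ ¬c)   [distribution]
= ¬c ∨ e ∧ b   [absorption]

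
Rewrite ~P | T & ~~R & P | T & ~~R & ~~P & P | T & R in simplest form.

~P | T & R

~P | T & ~~R & P | T & ~~R & ~~P & P | T & R
= ~P | T & ~~R & P | T & ~~R & P & P | T & R   (double negation)
= ~P | T & ~~R & P | T & R   (absorption)
= ~P | T & R & P | T & R   (double negation)
= ~P | T & R   (absorption)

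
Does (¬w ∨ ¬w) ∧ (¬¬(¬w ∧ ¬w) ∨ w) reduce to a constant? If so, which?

no

(¬w ∨ ¬w) ∧ (¬¬(¬w ∧ ¬w) ∨ w)
= (¬w ∨ ¬w) ∧ (¬(w ∨ w) ∨ w)
= ¬w ∧ (¬(w ∨ w) ∨ w)
= ¬w ∧ (¬w ∨ w)
= ¬w
This depends on w, so it is not a constant.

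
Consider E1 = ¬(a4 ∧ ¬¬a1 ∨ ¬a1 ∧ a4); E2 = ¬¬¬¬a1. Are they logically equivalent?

E1: ¬(a4 ∧ ¬¬a1 ∨ ¬a1 ∧ a4)
    = ¬(a4 ∧ a1 ∨ ¬a1 ∧ a4)   [double negation]
    = ¬a4   [distribution]
E2: ¬¬¬¬a1
    = ¬¬a1   [double negation]
    = a1   [double negation]
These differ: at a1=0, a4=0, E1 = 1 but E2 = 0.

No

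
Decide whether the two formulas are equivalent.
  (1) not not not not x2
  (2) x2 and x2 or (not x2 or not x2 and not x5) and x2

E1: not not not not x2
    = not not x2   [double negation]
    = x2   [double negation]
E2: x2 and x2 or (not x2 or not x2 and not x5) and x2
    = x2 and x2 or not x2 and x2   [absorption]
    = x2   [distribution]
Both reduce to x2, so they are equivalent.

Yes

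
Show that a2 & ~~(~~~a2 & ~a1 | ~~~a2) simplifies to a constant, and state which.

0

a2 & ~~(~~~a2 & ~a1 | ~~~a2)
= a2 & ~~~~~a2   — absorption
= a2 & ~~~a2   — double negation
= a2 & ~a2   — double negation
= 0   — complement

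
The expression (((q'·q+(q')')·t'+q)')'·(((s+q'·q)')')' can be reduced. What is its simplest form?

(((q'·q+(q')')·t'+q)')'·(((s+q'·q)')')'
= (((q'·q+(q')')·t'+q)')'·((s')')'
= (((q')'·t'+q)')'·((s')')'
= ((q·t'+q)')'·((s')')'
= ((q·t'+q)')'·s'
= (q·t'+q)·s'
= q·s'

q·s'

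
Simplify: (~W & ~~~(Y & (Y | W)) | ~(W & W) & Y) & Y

(~W & ~~~(Y & (Y | W)) | ~(W & W) & Y) & Y
= (~W & ~(Y & (Y | W)) | ~(W & W) & Y) & Y   — double negation
= (~W & ~Y | ~(W & W) & Y) & Y   — absorption
= (~W & ~Y | ~W & Y) & Y   — idempotence
= ~W & Y   — distribution

~W & Y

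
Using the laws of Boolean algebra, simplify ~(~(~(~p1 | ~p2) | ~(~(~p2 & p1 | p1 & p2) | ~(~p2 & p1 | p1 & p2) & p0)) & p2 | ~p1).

p1

~(~(~(~p1 | ~p2) | ~(~(~p2 & p1 | p1 & p2) | ~(~p2 & p1 | p1 & p2) & p0)) & p2 | ~p1)
= ~(~(~(~p1 | ~p2) | ~~(~p2 & p1 | p1 & p2)) & p2 | ~p1)   [absorption]
= ~(~(~(~p1 | ~p2) | ~~p1) & p2 | ~p1)   [distribution]
= ~((~p1 | ~p2) & ~p1 & p2 | ~p1)   [De Morgan]
= ~(~p1 & p2 | ~p1)   [absorption]
= ~~p1   [absorption]
= p1   [double negation]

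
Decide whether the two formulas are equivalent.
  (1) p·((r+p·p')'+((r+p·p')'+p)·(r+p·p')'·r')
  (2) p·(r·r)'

E1: p·((r+p·p')'+((r+p·p')'+p)·(r+p·p')'·r')
    = p·((r+p·p')'+(r+p·p')'·r')   [absorption]
    = p·(r+p·p')'   [absorption]
    = p·r'   [complement / identity]
E2: p·(r·r)'
    = p·r'   [idempotence]
Both reduce to p·r', so they are equivalent.

Yes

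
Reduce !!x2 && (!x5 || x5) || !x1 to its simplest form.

x2 || !x1

!!x2 && (!x5 || x5) || !x1
= !!x2 || !x1   (complement / identity)
= x2 || !x1   (double negation)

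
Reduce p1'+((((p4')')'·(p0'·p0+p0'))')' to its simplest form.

p1'+p4'·p0'

p1'+((((p4')')'·(p0'·p0+p0'))')'
= p1'+((p4'·(p0'·p0+p0'))')'   (double negation)
= p1'+p4'·(p0'·p0+p0')   (double negation)
= p1'+p4'·p0'   (complement / identity)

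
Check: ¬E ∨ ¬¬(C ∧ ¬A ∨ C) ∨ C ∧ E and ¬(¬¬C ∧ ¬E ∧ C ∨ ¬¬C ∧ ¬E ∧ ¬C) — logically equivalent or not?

E1: ¬E ∨ ¬¬(C ∧ ¬A ∨ C) ∨ C ∧ E
    = ¬E ∨ ¬¬C ∨ C ∧ E
    = ¬E ∨ C ∨ C ∧ E
    = ¬E ∨ C
E2: ¬(¬¬C ∧ ¬E ∧ C ∨ ¬¬C ∧ ¬E ∧ ¬C)
    = ¬(¬¬C ∧ ¬E)
    = ¬C ∨ E
These differ: at A=1, C=0, E=1, E1 = 0 but E2 = 1.

No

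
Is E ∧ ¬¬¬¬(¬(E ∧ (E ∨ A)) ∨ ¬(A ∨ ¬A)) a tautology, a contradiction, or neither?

E ∧ ¬¬¬¬(¬(E ∧ (E ∨ A)) ∨ ¬(A ∨ ¬A))
= E ∧ ¬¬¬¬(¬E ∨ ¬(A ∨ ¬A))   (absorption)
= E ∧ ¬¬(¬E ∨ ¬(A ∨ ¬A))   (double negation)
= E ∧ ¬(E ∧ (A ∨ ¬A))   (De Morgan)
= E ∧ ¬E   (complement / identity)
= False   (complement)

contradiction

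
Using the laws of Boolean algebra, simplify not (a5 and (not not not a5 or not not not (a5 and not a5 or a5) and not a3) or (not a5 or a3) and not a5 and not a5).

not (a5 and (not not not a5 or not not not (a5 and not a5 or a5) and not a3) or (not a5 or a3) and not a5 and not a5)
= not (a5 and (not not not a5 or not not not a5 and not a3) or (not a5 or a3) and not a5 and not a5)
= not (a5 and (not not not a5 or not not not a5 and not a3) or not a5 and not a5)
= not (a5 and not not not a5 or not a5 and not a5)
= not (a5 and not a5 or not a5 and not a5)
= not not a5
= a5

a5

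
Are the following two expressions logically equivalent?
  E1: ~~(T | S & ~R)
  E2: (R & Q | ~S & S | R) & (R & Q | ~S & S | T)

No

E1: ~~(T | S & ~R)
    = T | S & ~R   — double negation
E2: (R & Q | ~S & S | R) & (R & Q | ~S & S | T)
    = R & T | R & Q | ~S & S   — distribution
    = R & T | R & Q   — complement / identity
    = (T | Q) & R   — distribution
These differ: at Q=1, R=0, S=0, T=1, E1 = 1 but E2 = 0.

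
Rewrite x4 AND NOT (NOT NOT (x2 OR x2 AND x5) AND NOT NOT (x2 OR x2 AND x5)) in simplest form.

x4 AND NOT (NOT NOT (x2 OR x2 AND x5) AND NOT NOT (x2 OR x2 AND x5))
= x4 AND NOT NOT NOT (x2 OR x2 AND x5)   [idempotence]
= x4 AND NOT NOT NOT x2   [absorption]
= x4 AND NOT x2   [double negation]

x4 AND NOT x2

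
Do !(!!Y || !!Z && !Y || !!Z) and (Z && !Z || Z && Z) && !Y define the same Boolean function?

E1: !(!!Y || !!Z && !Y || !!Z)
    = !(!!Y || !!Z)
    = !Y && !Z
E2: (Z && !Z || Z && Z) && !Y
    = Z && !Y
These differ: at Y=0, Z=0, E1 = 1 but E2 = 0.

No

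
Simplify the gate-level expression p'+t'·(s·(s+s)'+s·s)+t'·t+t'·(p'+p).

p'+t'

p'+t'·(s·(s+s)'+s·s)+t'·t+t'·(p'+p)
= p'+t'·(s·(s+s)'+s·s)+t'·t+t'
= p'+t'·(s·s'+s·s)+t'·t+t'
= p'+t'·s+t'·t+t'
= p'+t'·s+t'
= p'+t'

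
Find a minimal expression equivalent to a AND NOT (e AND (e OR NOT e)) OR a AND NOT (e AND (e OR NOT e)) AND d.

a AND NOT (e AND (e OR NOT e)) OR a AND NOT (e AND (e OR NOT e)) AND d
= a AND NOT (e AND (e OR NOT e))
= a AND NOT e

a AND NOT e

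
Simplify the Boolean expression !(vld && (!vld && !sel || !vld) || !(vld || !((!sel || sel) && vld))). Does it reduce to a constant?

true

!(vld && (!vld && !sel || !vld) || !(vld || !((!sel || sel) && vld)))
= !(vld && (!vld && !sel || !vld) || !(vld || !vld))   (complement / identity)
= !(vld && !vld || !(vld || !vld))   (absorption)
= !!(vld || !vld)   (complement / identity)
= vld || !vld   (double negation)
= true   (complement)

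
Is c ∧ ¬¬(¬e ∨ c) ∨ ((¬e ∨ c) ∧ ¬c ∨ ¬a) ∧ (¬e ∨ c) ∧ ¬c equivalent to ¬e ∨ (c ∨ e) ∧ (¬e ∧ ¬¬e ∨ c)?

E1: c ∧ ¬¬(¬e ∨ c) ∨ ((¬e ∨ c) ∧ ¬c ∨ ¬a) ∧ (¬e ∨ c) ∧ ¬c
    = c ∧ (¬e ∨ c) ∨ ((¬e ∨ c) ∧ ¬c ∨ ¬a) ∧ (¬e ∨ c) ∧ ¬c   — double negation
    = c ∧ (¬e ∨ c) ∨ (¬e ∨ c) ∧ ¬c   — absorption
    = ¬e ∨ c   — distribution
E2: ¬e ∨ (c ∨ e) ∧ (¬e ∧ ¬¬e ∨ c)
    = ¬e ∨ (c ∨ e) ∧ (¬e ∧ e ∨ c)   — double negation
    = ¬e ∨ (c ∨ e) ∧ c   — complement / identity
    = ¬e ∨ c   — absorption
Both reduce to ¬e ∨ c, so they are equivalent.

Yes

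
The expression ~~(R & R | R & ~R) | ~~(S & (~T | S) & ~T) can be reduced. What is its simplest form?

~~(R & R | R & ~R) | ~~(S & (~T | S) & ~T)
= ~~R | ~~(S & (~T | S) & ~T)   — distribution
= R | ~~(S & (~T | S) & ~T)   — double negation
= R | ~~(S & ~T)   — absorption
= R | S & ~T   — double negation

R | S & ~T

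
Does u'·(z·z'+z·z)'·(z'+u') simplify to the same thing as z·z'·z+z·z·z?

No

E1: u'·(z·z'+z·z)'·(z'+u')
    = u'·z'·(z'+u')   (distribution)
    = u'·z'   (absorption)
E2: z·z'·z+z·z·z
    = (z'·z+z·z)·z   (distribution)
    = z·z   (distribution)
    = z   (idempotence)
These differ: at u=0, z=1, E1 = 0 but E2 = 1.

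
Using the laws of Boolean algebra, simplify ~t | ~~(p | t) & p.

~t | ~~(p | t) & p
= ~t | (p | t) & p
= ~t | p

~t | p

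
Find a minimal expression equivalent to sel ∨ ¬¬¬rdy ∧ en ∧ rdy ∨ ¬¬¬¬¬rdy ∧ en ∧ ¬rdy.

sel ∨ ¬rdy ∧ en

sel ∨ ¬¬¬rdy ∧ en ∧ rdy ∨ ¬¬¬¬¬rdy ∧ en ∧ ¬rdy
= sel ∨ ¬¬¬rdy ∧ en ∧ rdy ∨ ¬¬¬rdy ∧ en ∧ ¬rdy   — double negation
= sel ∨ ¬¬¬rdy ∧ en ∧ (rdy ∨ ¬rdy)   — distribution
= sel ∨ ¬¬¬rdy ∧ en   — complement / identity
= sel ∨ ¬rdy ∧ en   — double negation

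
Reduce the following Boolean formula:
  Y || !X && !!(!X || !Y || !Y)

Y || !X && !!(!X || !Y || !Y)
= Y || !X && !!(!X || !Y)   (idempotence)
= Y || !X && (!X || !Y)   (double negation)
= Y || !X   (absorption)

Y || !X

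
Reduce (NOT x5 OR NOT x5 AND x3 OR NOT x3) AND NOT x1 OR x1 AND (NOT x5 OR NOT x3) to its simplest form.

(NOT x5 OR NOT x5 AND x3 OR NOT x3) AND NOT x1 OR x1 AND (NOT x5 OR NOT x3)
= (NOT x5 OR NOT x3) AND NOT x1 OR x1 AND (NOT x5 OR NOT x3)
= NOT x5 OR NOT x3

NOT x5 OR NOT x3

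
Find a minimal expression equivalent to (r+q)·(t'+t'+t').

(r+q)·t'

(r+q)·(t'+t'+t')
= (r+q)·(t'+t')   [idempotence]
= (r+q)·t'   [idempotence]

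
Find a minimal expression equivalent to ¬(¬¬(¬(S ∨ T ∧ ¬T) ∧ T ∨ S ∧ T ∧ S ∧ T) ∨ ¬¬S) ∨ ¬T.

¬T

¬(¬¬(¬(S ∨ T ∧ ¬T) ∧ T ∨ S ∧ T ∧ S ∧ T) ∨ ¬¬S) ∨ ¬T
= ¬(¬¬(¬(S ∨ T ∧ ¬T) ∧ T ∨ S ∧ T) ∨ ¬¬S) ∨ ¬T
= ¬(¬¬(¬S ∧ T ∨ S ∧ T) ∨ ¬¬S) ∨ ¬T
= ¬(¬S ∧ T ∨ S ∧ T) ∧ ¬S ∨ ¬T
= ¬T ∧ ¬S ∨ ¬T
= ¬T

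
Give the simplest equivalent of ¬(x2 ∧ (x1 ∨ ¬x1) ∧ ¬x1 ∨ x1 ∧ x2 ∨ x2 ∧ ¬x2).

¬x2

¬(x2 ∧ (x1 ∨ ¬x1) ∧ ¬x1 ∨ x1 ∧ x2 ∨ x2 ∧ ¬x2)
= ¬(x2 ∧ ¬x1 ∨ x1 ∧ x2 ∨ x2 ∧ ¬x2)   [complement / identity]
= ¬(x2 ∧ ¬x1 ∨ x1 ∧ x2)   [complement / identity]
= ¬x2   [distribution]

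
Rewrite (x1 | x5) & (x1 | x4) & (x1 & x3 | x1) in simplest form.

x1

(x1 | x5) & (x1 | x4) & (x1 & x3 | x1)
= (x1 | x5) & (x1 | x4) & x1   [absorption]
= (x1 | x5) & x1   [absorption]
= x1   [absorption]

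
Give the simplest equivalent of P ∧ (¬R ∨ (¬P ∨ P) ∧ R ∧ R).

P ∧ (¬R ∨ (¬P ∨ P) ∧ R ∧ R)
= P ∧ (¬R ∨ (¬P ∨ P) ∧ R)
= P ∧ (¬R ∨ R)
= P

P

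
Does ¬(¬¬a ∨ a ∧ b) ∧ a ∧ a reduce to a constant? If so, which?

yes, False

¬(¬¬a ∨ a ∧ b) ∧ a ∧ a
= ¬(a ∨ a ∧ b) ∧ a ∧ a   [double negation]
= ¬(a ∨ a ∧ b) ∧ a   [idempotence]
= ¬a ∧ a   [absorption]
= False   [complement]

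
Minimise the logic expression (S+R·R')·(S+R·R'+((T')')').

(S+R·R')·(S+R·R'+((T')')')
= (S+R·R')·(S+R·R'+T')   [double negation]
= S+R·R'   [absorption]
= S   [complement / identity]

S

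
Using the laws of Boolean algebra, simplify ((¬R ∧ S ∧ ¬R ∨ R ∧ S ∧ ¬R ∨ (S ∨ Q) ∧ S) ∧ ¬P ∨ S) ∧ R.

((¬R ∧ S ∧ ¬R ∨ R ∧ S ∧ ¬R ∨ (S ∨ Q) ∧ S) ∧ ¬P ∨ S) ∧ R
= ((S ∧ ¬R ∨ (S ∨ Q) ∧ S) ∧ ¬P ∨ S) ∧ R
= ((S ∧ ¬R ∨ S) ∧ ¬P ∨ S) ∧ R
= (S ∧ ¬P ∨ S) ∧ R
= S ∧ R

S ∧ R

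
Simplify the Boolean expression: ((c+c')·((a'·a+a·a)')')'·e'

a'·e'

((c+c')·((a'·a+a·a)')')'·e'
= (((a'·a+a·a)')')'·e'   (complement / identity)
= ((a')')'·e'   (distribution)
= a'·e'   (double negation)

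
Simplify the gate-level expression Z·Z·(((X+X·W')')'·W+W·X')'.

Z·W'

Z·Z·(((X+X·W')')'·W+W·X')'
= Z·Z·((X+X·W')·W+W·X')'
= Z·Z·(X·W+W·X')'
= Z·Z·W'
= Z·W'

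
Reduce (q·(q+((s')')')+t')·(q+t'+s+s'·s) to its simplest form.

q+t'

(q·(q+((s')')')+t')·(q+t'+s+s'·s)
= (q·(q+((s')')')+t')·(q+t'+s)   [complement / identity]
= (q·(q+s')+t')·(q+t'+s)   [double negation]
= (q+t')·(q+t'+s)   [absorption]
= q+t'   [absorption]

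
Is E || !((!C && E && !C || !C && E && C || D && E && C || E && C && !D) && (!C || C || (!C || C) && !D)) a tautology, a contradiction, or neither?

E || !((!C && E && !C || !C && E && C || D && E && C || E && C && !D) && (!C || C || (!C || C) && !D))
= E || !((!C && E || D && E && C || E && C && !D) && (!C || C || (!C || C) && !D))   (distribution)
= E || !((!C && E || D && E && C || E && C && !D) && (!C || C))   (absorption)
= E || !((!C && E || E && C) && (!C || C))   (distribution)
= E || !(E && (!C || C))   (distribution)
= E || !E   (complement / identity)
= true   (complement)

tautology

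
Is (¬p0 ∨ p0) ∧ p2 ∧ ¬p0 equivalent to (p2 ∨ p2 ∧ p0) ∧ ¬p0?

E1: (¬p0 ∨ p0) ∧ p2 ∧ ¬p0
    = p2 ∧ ¬p0   (complement / identity)
E2: (p2 ∨ p2 ∧ p0) ∧ ¬p0
    = p2 ∧ ¬p0   (absorption)
Both reduce to p2 ∧ ¬p0, so they are equivalent.

Yes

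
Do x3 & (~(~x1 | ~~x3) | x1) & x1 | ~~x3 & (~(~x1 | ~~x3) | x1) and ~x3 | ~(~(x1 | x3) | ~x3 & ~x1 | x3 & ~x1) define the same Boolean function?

E1: x3 & (~(~x1 | ~~x3) | x1) & x1 | ~~x3 & (~(~x1 | ~~x3) | x1)
    = x3 & (~(~x1 | ~~x3) | x1) & x1 | x3 & (~(~x1 | ~~x3) | x1)   (double negation)
    = x3 & (~(~x1 | ~~x3) | x1)   (absorption)
    = x3 & (x1 & ~x3 | x1)   (De Morgan)
    = x3 & x1   (absorption)
E2: ~x3 | ~(~(x1 | x3) | ~x3 & ~x1 | x3 & ~x1)
    = ~x3 | ~(~(x1 | x3) | ~x1)   (distribution)
    = ~x3 | (x1 | x3) & x1   (De Morgan)
    = ~x3 | x1   (absorption)
These differ: at x1=0, x3=0, E1 = 0 but E2 = 1.

No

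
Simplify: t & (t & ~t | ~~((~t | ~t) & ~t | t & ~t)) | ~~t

t

t & (t & ~t | ~~((~t | ~t) & ~t | t & ~t)) | ~~t
= t & ~~((~t | ~t) & ~t | t & ~t) | ~~t
= t & ~~((~t | ~t) & ~t | t & ~t) | t
= t & ~~(~t & ~t | t & ~t) | t
= t & (~t & ~t | t & ~t) | t
= t & ~t | t
= t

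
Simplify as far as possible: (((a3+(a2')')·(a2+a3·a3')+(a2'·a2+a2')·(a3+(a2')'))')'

(((a3+(a2')')·(a2+a3·a3')+(a2'·a2+a2')·(a3+(a2')'))')'
= (((a3+(a2')')·(a2+a3·a3')+a2'·(a3+(a2')'))')'   [complement / identity]
= (((a3+(a2')')·a2+a2'·(a3+(a2')'))')'   [complement / identity]
= ((a3+(a2')')')'   [distribution]
= ((a3+a2)')'   [double negation]
= a3+a2   [double negation]

a3+a2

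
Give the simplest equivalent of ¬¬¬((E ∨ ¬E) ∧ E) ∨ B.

¬E ∨ B

¬¬¬((E ∨ ¬E) ∧ E) ∨ B
= ¬¬¬E ∨ B   (complement / identity)
= ¬E ∨ B   (double negation)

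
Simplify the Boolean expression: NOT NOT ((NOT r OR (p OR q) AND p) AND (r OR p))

p

NOT NOT ((NOT r OR (p OR q) AND p) AND (r OR p))
= NOT NOT ((NOT r OR p) AND (r OR p))   — absorption
= NOT NOT (p OR NOT r AND r)   — distribution
= NOT NOT p   — complement / identity
= p   — double negation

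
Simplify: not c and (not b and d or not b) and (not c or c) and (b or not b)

not c and (not b and d or not b) and (not c or c) and (b or not b)
= not c and not b and (not c or c) and (b or not b)
= not c and not b and (not c or c)
= not c and not b

not c and not b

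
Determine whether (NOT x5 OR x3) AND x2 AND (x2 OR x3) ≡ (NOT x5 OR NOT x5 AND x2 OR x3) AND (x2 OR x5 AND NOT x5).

Yes

E1: (NOT x5 OR x3) AND x2 AND (x2 OR x3)
    = (NOT x5 OR x3) AND x2   [absorption]
E2: (NOT x5 OR NOT x5 AND x2 OR x3) AND (x2 OR x5 AND NOT x5)
    = (NOT x5 OR NOT x5 AND x2 OR x3) AND x2   [complement / identity]
    = (NOT x5 OR x3) AND x2   [absorption]
Both reduce to (NOT x5 OR x3) AND x2, so they are equivalent.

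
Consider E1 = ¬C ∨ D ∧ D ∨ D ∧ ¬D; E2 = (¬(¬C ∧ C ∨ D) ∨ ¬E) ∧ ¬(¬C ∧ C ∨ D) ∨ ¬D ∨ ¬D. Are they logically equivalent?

No

E1: ¬C ∨ D ∧ D ∨ D ∧ ¬D
    = ¬C ∨ D   — distribution
E2: (¬(¬C ∧ C ∨ D) ∨ ¬E) ∧ ¬(¬C ∧ C ∨ D) ∨ ¬D ∨ ¬D
    = ¬(¬C ∧ C ∨ D) ∨ ¬D ∨ ¬D   — absorption
    = ¬D ∨ ¬D ∨ ¬D   — complement / identity
    = ¬D ∨ ¬D   — idempotence
    = ¬D   — idempotence
These differ: at C=1, D=1, E=1, E1 = 1 but E2 = 0.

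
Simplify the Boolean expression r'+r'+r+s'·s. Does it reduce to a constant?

1

r'+r'+r+s'·s
= r'+r'+r   (complement / identity)
= r'+r   (idempotence)
= 1   (complement)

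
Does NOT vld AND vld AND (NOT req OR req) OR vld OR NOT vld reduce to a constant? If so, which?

NOT vld AND vld AND (NOT req OR req) OR vld OR NOT vld
= NOT vld AND vld OR vld OR NOT vld   [complement / identity]
= vld OR NOT vld   [complement / identity]
= TRUE   [complement]

yes, True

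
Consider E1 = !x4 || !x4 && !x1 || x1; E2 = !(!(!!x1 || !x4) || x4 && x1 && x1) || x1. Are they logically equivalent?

E1: !x4 || !x4 && !x1 || x1
    = !x4 || x1   [absorption]
E2: !(!(!!x1 || !x4) || x4 && x1 && x1) || x1
    = !(!x1 && x4 || x4 && x1 && x1) || x1   [De Morgan]
    = !(!x1 && x4 || x4 && x1) || x1   [idempotence]
    = !x4 || x1   [distribution]
Both reduce to !x4 || x1, so they are equivalent.

Yes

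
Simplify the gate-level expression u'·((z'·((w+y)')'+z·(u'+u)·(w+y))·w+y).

u'·((z'·((w+y)')'+z·(u'+u)·(w+y))·w+y)
= u'·((z'·((w+y)')'+z·(w+y))·w+y)   [complement / identity]
= u'·((z'·(w+y)+z·(w+y))·w+y)   [double negation]
= u'·((w+y)·w+y)   [distribution]
= u'·(w+y)   [absorption]

u'·(w+y)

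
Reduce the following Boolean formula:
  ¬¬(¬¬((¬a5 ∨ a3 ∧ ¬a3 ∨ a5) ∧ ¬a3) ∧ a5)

¬a3 ∧ a5

¬¬(¬¬((¬a5 ∨ a3 ∧ ¬a3 ∨ a5) ∧ ¬a3) ∧ a5)
= ¬¬(¬¬((¬a5 ∨ a5) ∧ ¬a3) ∧ a5)   [complement / identity]
= ¬¬(¬¬¬a3 ∧ a5)   [complement / identity]
= ¬¬¬a3 ∧ a5   [double negation]
= ¬a3 ∧ a5   [double negation]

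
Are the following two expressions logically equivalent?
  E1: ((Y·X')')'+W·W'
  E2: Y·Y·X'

E1: ((Y·X')')'+W·W'
    = Y·X'+W·W'   (double negation)
    = Y·X'   (complement / identity)
E2: Y·Y·X'
    = Y·X'   (idempotence)
Both reduce to Y·X', so they are equivalent.

Yes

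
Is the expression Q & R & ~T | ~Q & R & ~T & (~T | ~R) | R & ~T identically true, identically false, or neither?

Q & R & ~T | ~Q & R & ~T & (~T | ~R) | R & ~T
= Q & R & ~T | ~Q & R & ~T | R & ~T   — absorption
= R & ~T | R & ~T   — distribution
= R & ~T   — idempotence
This depends on R, T, so it is not a constant.

neither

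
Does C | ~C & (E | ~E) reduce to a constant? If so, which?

C | ~C & (E | ~E)
= C | ~C   (complement / identity)
= 1   (complement)

yes, True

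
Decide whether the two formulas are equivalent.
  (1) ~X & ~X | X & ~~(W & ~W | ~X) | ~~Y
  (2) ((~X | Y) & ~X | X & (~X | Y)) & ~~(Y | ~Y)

Yes

E1: ~X & ~X | X & ~~(W & ~W | ~X) | ~~Y
    = ~X & ~X | X & ~~~X | ~~Y   — complement / identity
    = ~X & ~X | X & ~~~X | Y   — double negation
    = ~X & ~X | X & ~X | Y   — double negation
    = ~X | Y   — distribution
E2: ((~X | Y) & ~X | X & (~X | Y)) & ~~(Y | ~Y)
    = (~X | Y) & ~~(Y | ~Y)   — distribution
    = (~X | Y) & (Y | ~Y)   — double negation
    = ~X | Y   — complement / identity
Both reduce to ~X | Y, so they are equivalent.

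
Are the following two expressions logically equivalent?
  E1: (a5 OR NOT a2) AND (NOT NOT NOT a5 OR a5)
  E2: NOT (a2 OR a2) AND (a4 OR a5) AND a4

E1: (a5 OR NOT a2) AND (NOT NOT NOT a5 OR a5)
    = (a5 OR NOT a2) AND (NOT a5 OR a5)   (double negation)
    = a5 OR NOT a2   (complement / identity)
E2: NOT (a2 OR a2) AND (a4 OR a5) AND a4
    = NOT (a2 OR a2) AND a4   (absorption)
    = NOT a2 AND a4   (idempotence)
These differ: at a2=0, a4=0, a5=1, E1 = 1 but E2 = 0.

No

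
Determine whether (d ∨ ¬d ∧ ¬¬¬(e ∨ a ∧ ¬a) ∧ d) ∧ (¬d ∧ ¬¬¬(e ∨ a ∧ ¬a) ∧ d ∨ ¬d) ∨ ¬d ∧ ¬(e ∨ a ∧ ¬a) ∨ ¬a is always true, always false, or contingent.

contingent

(d ∨ ¬d ∧ ¬¬¬(e ∨ a ∧ ¬a) ∧ d) ∧ (¬d ∧ ¬¬¬(e ∨ a ∧ ¬a) ∧ d ∨ ¬d) ∨ ¬d ∧ ¬(e ∨ a ∧ ¬a) ∨ ¬a
= ¬d ∧ ¬¬¬(e ∨ a ∧ ¬a) ∧ d ∨ d ∧ ¬d ∨ ¬d ∧ ¬(e ∨ a ∧ ¬a) ∨ ¬a
= ¬d ∧ ¬(e ∨ a ∧ ¬a) ∧ d ∨ d ∧ ¬d ∨ ¬d ∧ ¬(e ∨ a ∧ ¬a) ∨ ¬a
= ¬d ∧ ¬(e ∨ a ∧ ¬a) ∧ d ∨ ¬d ∧ ¬(e ∨ a ∧ ¬a) ∨ ¬a
= ¬d ∧ ¬(e ∨ a ∧ ¬a) ∨ ¬a
= ¬d ∧ ¬e ∨ ¬a
This depends on a, d, e, so it is not a constant.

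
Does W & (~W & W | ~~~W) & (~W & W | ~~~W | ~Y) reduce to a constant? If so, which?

W & (~W & W | ~~~W) & (~W & W | ~~~W | ~Y)
= W & (~W & W | ~~~W)   (absorption)
= W & (~W & W | ~W)   (double negation)
= W & ~W   (complement / identity)
= 0   (complement)

yes, False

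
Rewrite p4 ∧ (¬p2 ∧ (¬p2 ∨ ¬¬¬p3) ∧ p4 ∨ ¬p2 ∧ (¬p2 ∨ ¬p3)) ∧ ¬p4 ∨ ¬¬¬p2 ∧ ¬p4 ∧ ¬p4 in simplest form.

p4 ∧ (¬p2 ∧ (¬p2 ∨ ¬¬¬p3) ∧ p4 ∨ ¬p2 ∧ (¬p2 ∨ ¬p3)) ∧ ¬p4 ∨ ¬¬¬p2 ∧ ¬p4 ∧ ¬p4
= p4 ∧ (¬p2 ∧ (¬p2 ∨ ¬p3) ∧ p4 ∨ ¬p2 ∧ (¬p2 ∨ ¬p3)) ∧ ¬p4 ∨ ¬¬¬p2 ∧ ¬p4 ∧ ¬p4   (double negation)
= p4 ∧ ¬p2 ∧ (¬p2 ∨ ¬p3) ∧ ¬p4 ∨ ¬¬¬p2 ∧ ¬p4 ∧ ¬p4   (absorption)
= p4 ∧ ¬p2 ∧ ¬p4 ∨ ¬¬¬p2 ∧ ¬p4 ∧ ¬p4   (absorption)
= p4 ∧ ¬p2 ∧ ¬p4 ∨ ¬p2 ∧ ¬p4 ∧ ¬p4   (double negation)
= ¬p2 ∧ ¬p4   (distribution)

¬p2 ∧ ¬p4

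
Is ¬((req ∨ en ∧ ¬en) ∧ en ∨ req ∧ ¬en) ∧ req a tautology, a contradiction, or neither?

contradiction

¬((req ∨ en ∧ ¬en) ∧ en ∨ req ∧ ¬en) ∧ req
= ¬(req ∧ en ∨ req ∧ ¬en) ∧ req   [complement / identity]
= ¬req ∧ req   [distribution]
= False   [complement]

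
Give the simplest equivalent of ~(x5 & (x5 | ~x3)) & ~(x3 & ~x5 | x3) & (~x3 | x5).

~x5 & ~x3

~(x5 & (x5 | ~x3)) & ~(x3 & ~x5 | x3) & (~x3 | x5)
= ~(x5 & (x5 | ~x3)) & ~x3 & (~x3 | x5)   — absorption
= ~(x5 & (x5 | ~x3)) & ~x3   — absorption
= ~x5 & ~x3   — absorption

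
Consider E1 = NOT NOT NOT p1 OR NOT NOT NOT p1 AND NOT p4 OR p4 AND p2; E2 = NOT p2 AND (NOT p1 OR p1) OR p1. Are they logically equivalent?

No

E1: NOT NOT NOT p1 OR NOT NOT NOT p1 AND NOT p4 OR p4 AND p2
    = NOT NOT NOT p1 OR p4 AND p2   — absorption
    = NOT p1 OR p4 AND p2   — double negation
E2: NOT p2 AND (NOT p1 OR p1) OR p1
    = NOT p2 OR p1   — complement / identity
These differ: at p1=1, p2=1, p4=0, E1 = 0 but E2 = 1.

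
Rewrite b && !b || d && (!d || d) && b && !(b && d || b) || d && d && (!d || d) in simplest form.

d

b && !b || d && (!d || d) && b && !(b && d || b) || d && d && (!d || d)
= b && !b || (b && !(b && d || b) || d) && d && (!d || d)   — distribution
= b && !b || (b && !(b && d || b) || d) && d   — complement / identity
= b && !b || (b && !b || d) && d   — absorption
= b && !b || d && d   — complement / identity
= d && d   — complement / identity
= d   — idempotence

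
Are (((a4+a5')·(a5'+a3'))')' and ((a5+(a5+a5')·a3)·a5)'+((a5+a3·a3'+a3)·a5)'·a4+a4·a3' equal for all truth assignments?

E1: (((a4+a5')·(a5'+a3'))')'
    = ((a5'+a4·a3')')'   (distribution)
    = a5'+a4·a3'   (double negation)
E2: ((a5+(a5+a5')·a3)·a5)'+((a5+a3·a3'+a3)·a5)'·a4+a4·a3'
    = ((a5+(a5+a5')·a3)·a5)'+((a5+a3)·a5)'·a4+a4·a3'   (complement / identity)
    = ((a5+a3)·a5)'+((a5+a3)·a5)'·a4+a4·a3'   (complement / identity)
    = ((a5+a3)·a5)'+a4·a3'   (absorption)
    = a5'+a4·a3'   (absorption)
Both reduce to a5'+a4·a3', so they are equivalent.

Yes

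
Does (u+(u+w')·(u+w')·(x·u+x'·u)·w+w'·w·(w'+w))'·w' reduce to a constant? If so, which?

(u+(u+w')·(u+w')·(x·u+x'·u)·w+w'·w·(w'+w))'·w'
= (u+(u+w')·(x·u+x'·u)·w+w'·w·(w'+w))'·w'
= (u+(u+w')·u·w+w'·w·(w'+w))'·w'
= (u+(u+w')·u·w+w'·w)'·w'
= (u+(u+w')·u·w)'·w'
= (u+u·w)'·w'
= u'·w'
This depends on u, w, so it is not a constant.

no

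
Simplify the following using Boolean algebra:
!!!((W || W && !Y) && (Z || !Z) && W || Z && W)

!!!((W || W && !Y) && (Z || !Z) && W || Z && W)
= !!!((W || W && !Y) && W || Z && W)
= !!!((W || W && !Y || Z) && W)
= !!!((W || Z) && W)
= !!!W
= !W

!W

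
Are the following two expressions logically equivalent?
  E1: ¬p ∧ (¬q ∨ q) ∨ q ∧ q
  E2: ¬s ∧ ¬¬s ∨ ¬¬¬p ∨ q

Yes

E1: ¬p ∧ (¬q ∨ q) ∨ q ∧ q
    = ¬p ∧ (¬q ∨ q) ∨ q   (idempotence)
    = ¬p ∨ q   (complement / identity)
E2: ¬s ∧ ¬¬s ∨ ¬¬¬p ∨ q
    = ¬s ∧ s ∨ ¬¬¬p ∨ q   (double negation)
    = ¬¬¬p ∨ q   (complement / identity)
    = ¬p ∨ q   (double negation)
Both reduce to ¬p ∨ q, so they are equivalent.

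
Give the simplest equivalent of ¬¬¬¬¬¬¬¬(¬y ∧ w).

¬y ∧ w

¬¬¬¬¬¬¬¬(¬y ∧ w)
= ¬¬¬¬¬¬(¬y ∧ w)   [double negation]
= ¬¬¬¬(¬y ∧ w)   [double negation]
= ¬¬(¬y ∧ w)   [double negation]
= ¬y ∧ w   [double negation]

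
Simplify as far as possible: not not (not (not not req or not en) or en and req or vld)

en or vld

not not (not (not not req or not en) or en and req or vld)
= not (not not req or not en) or en and req or vld   [double negation]
= not req and en or en and req or vld   [De Morgan]
= en or vld   [distribution]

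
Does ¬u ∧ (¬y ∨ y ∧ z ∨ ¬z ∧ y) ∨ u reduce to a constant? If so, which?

¬u ∧ (¬y ∨ y ∧ z ∨ ¬z ∧ y) ∨ u
= ¬u ∧ (¬y ∨ y) ∨ u   (distribution)
= ¬u ∨ u   (complement / identity)
= True   (complement)

yes, True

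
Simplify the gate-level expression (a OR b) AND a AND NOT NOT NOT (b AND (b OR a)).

a AND NOT b

(a OR b) AND a AND NOT NOT NOT (b AND (b OR a))
= (a OR b) AND a AND NOT (b AND (b OR a))   [double negation]
= (a OR b) AND a AND NOT b   [absorption]
= a AND NOT b   [absorption]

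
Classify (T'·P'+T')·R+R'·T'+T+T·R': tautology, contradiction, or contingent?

tautology

(T'·P'+T')·R+R'·T'+T+T·R'
= (T'·P'+T')·R+R'·T'+T   (absorption)
= T'·R+R'·T'+T   (absorption)
= T'+T   (distribution)
= 1   (complement)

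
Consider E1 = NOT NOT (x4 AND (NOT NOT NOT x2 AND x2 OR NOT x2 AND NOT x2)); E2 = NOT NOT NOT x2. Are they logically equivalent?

No

E1: NOT NOT (x4 AND (NOT NOT NOT x2 AND x2 OR NOT x2 AND NOT x2))
    = NOT NOT (x4 AND (NOT x2 AND x2 OR NOT x2 AND NOT x2))   (double negation)
    = x4 AND (NOT x2 AND x2 OR NOT x2 AND NOT x2)   (double negation)
    = x4 AND NOT x2   (distribution)
E2: NOT NOT NOT x2
    = NOT x2   (double negation)
These differ: at x2=0, x4=0, E1 = 0 but E2 = 1.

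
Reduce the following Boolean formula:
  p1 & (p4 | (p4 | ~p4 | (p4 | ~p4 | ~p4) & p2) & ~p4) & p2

p1 & (p4 | (p4 | ~p4 | (p4 | ~p4 | ~p4) & p2) & ~p4) & p2
= p1 & (p4 | (p4 | ~p4 | (p4 | ~p4) & p2) & ~p4) & p2
= p1 & (p4 | (p4 | ~p4) & ~p4) & p2
= p1 & (p4 | ~p4) & p2
= p1 & p2

p1 & p2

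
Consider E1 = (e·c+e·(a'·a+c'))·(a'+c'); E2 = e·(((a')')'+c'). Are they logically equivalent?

E1: (e·c+e·(a'·a+c'))·(a'+c')
    = (e·c+e·c')·(a'+c')
    = e·(a'+c')
E2: e·(((a')')'+c')
    = e·(a'+c')
Both reduce to e·(a'+c'), so they are equivalent.

Yes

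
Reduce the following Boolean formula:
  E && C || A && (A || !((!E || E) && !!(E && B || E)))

E && C || A && (A || !((!E || E) && !!(E && B || E)))
= E && C || A && (A || !!!(E && B || E))   — complement / identity
= E && C || A && (A || !(E && B || E))   — double negation
= E && C || A && (A || !E)   — absorption
= E && C || A   — absorption

E && C || A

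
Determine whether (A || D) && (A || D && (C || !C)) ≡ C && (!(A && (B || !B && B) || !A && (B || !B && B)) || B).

E1: (A || D) && (A || D && (C || !C))
    = (A || D) && (A || D)   — complement / identity
    = A || D   — idempotence
E2: C && (!(A && (B || !B && B) || !A && (B || !B && B)) || B)
    = C && (!(B || !B && B) || B)   — distribution
    = C && (!B || B)   — complement / identity
    = C   — complement / identity
These differ: at A=1, B=1, C=0, D=0, E1 = 1 but E2 = 0.

No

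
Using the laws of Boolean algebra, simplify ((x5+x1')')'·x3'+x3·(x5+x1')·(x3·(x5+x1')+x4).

((x5+x1')')'·x3'+x3·(x5+x1')·(x3·(x5+x1')+x4)
= (x5+x1')·x3'+x3·(x5+x1')·(x3·(x5+x1')+x4)   — double negation
= (x5+x1')·x3'+x3·(x5+x1')   — absorption
= x5+x1'   — distribution

x5+x1'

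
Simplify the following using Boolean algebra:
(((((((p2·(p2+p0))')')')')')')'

p2'

(((((((p2·(p2+p0))')')')')')')'
= (((((p2·(p2+p0))')')')')'   (double negation)
= (((p2·(p2+p0))')')'   (double negation)
= (p2·(p2+p0))'   (double negation)
= p2'   (absorption)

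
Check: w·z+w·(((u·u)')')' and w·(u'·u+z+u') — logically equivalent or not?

Yes

E1: w·z+w·(((u·u)')')'
    = w·z+w·(u·u)'
    = w·z+w·u'
    = w·(z+u')
E2: w·(u'·u+z+u')
    = w·(z+u')
Both reduce to w·(z+u'), so they are equivalent.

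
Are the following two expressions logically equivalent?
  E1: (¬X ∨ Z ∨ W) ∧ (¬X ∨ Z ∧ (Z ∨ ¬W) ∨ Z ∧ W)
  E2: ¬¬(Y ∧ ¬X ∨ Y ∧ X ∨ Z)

E1: (¬X ∨ Z ∨ W) ∧ (¬X ∨ Z ∧ (Z ∨ ¬W) ∨ Z ∧ W)
    = (¬X ∨ Z ∨ W) ∧ (¬X ∨ Z ∨ Z ∧ W)   [absorption]
    = (¬X ∨ Z ∨ W) ∧ (¬X ∨ Z)   [absorption]
    = ¬X ∨ (Z ∨ W) ∧ Z   [distribution]
    = ¬X ∨ Z   [absorption]
E2: ¬¬(Y ∧ ¬X ∨ Y ∧ X ∨ Z)
    = Y ∧ ¬X ∨ Y ∧ X ∨ Z   [double negation]
    = Y ∨ Z   [distribution]
These differ: at W=0, X=1, Y=1, Z=0, E1 = 0 but E2 = 1.

No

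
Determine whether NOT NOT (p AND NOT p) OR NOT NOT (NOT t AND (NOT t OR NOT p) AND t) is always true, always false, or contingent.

NOT NOT (p AND NOT p) OR NOT NOT (NOT t AND (NOT t OR NOT p) AND t)
= p AND NOT p OR NOT NOT (NOT t AND (NOT t OR NOT p) AND t)   (double negation)
= p AND NOT p OR NOT NOT (NOT t AND t)   (absorption)
= NOT NOT (NOT t AND t)   (complement / identity)
= NOT t AND t   (double negation)
= FALSE   (complement)

always false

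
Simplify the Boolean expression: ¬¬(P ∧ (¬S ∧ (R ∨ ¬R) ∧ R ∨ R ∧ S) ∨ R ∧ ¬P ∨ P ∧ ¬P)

R

¬¬(P ∧ (¬S ∧ (R ∨ ¬R) ∧ R ∨ R ∧ S) ∨ R ∧ ¬P ∨ P ∧ ¬P)
= ¬¬(P ∧ (¬S ∧ R ∨ R ∧ S) ∨ R ∧ ¬P ∨ P ∧ ¬P)
= ¬¬(P ∧ R ∨ R ∧ ¬P ∨ P ∧ ¬P)
= ¬¬(P ∧ R ∨ R ∧ ¬P)
= ¬¬R
= R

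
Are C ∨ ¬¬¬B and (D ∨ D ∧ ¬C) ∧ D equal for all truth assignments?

E1: C ∨ ¬¬¬B
    = C ∨ ¬B   [double negation]
E2: (D ∨ D ∧ ¬C) ∧ D
    = D ∧ D   [absorption]
    = D   [idempotence]
These differ: at B=0, C=1, D=0, E1 = 1 but E2 = 0.

No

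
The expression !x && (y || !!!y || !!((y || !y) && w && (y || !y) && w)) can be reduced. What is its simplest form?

!x

!x && (y || !!!y || !!((y || !y) && w && (y || !y) && w))
= !x && (y || !y || !!((y || !y) && w && (y || !y) && w))   [double negation]
= !x && (y || !y || (y || !y) && w && (y || !y) && w)   [double negation]
= !x && (y || !y || (y || !y) && w)   [idempotence]
= !x && (y || !y)   [absorption]
= !x   [complement / identity]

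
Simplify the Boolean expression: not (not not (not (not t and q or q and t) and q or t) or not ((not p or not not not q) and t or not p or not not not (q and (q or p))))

not (not not (not (not t and q or q and t) and q or t) or not ((not p or not not not q) and t or not p or not not not (q and (q or p))))
= not (not not (not (not t and q or q and t) and q or t) or not ((not p or not not not q) and t or not p or not not not q))   — absorption
= not (not (not t and q or q and t) and q or t) and ((not p or not not not q) and t or not p or not not not q)   — De Morgan
= not (not (not t and q or q and t) and q or t) and (not p or not not not q)   — absorption
= not (not (not t and q or q and t) and q or t) and (not p or not q)   — double negation
= not (not q and q or t) and (not p or not q)   — distribution
= not t and (not p or not q)   — complement / identity

not t and (not p or not q)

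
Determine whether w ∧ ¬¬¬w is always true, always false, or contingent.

w ∧ ¬¬¬w
= w ∧ ¬w
= False

always false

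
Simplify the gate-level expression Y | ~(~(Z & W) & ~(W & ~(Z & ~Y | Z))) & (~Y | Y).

Y | W

Y | ~(~(Z & W) & ~(W & ~(Z & ~Y | Z))) & (~Y | Y)
= Y | ~(~(Z & W) & ~(W & ~Z)) & (~Y | Y)   [absorption]
= Y | (Z & W | W & ~Z) & (~Y | Y)   [De Morgan]
= Y | Z & W | W & ~Z   [complement / identity]
= Y | W   [distribution]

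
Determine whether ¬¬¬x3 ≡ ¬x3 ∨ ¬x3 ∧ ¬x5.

Yes

E1: ¬¬¬x3
    = ¬x3
E2: ¬x3 ∨ ¬x3 ∧ ¬x5
    = ¬x3
Both reduce to ¬x3, so they are equivalent.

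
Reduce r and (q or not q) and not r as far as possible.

r and (q or not q) and not r
= r and not r   — complement / identity
= False   — complement

False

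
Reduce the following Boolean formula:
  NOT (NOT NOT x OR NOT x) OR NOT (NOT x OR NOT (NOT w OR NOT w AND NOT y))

NOT (NOT NOT x OR NOT x) OR NOT (NOT x OR NOT (NOT w OR NOT w AND NOT y))
= NOT x AND x OR NOT (NOT x OR NOT (NOT w OR NOT w AND NOT y))   [De Morgan]
= NOT (NOT x OR NOT (NOT w OR NOT w AND NOT y))   [complement / identity]
= NOT (NOT x OR NOT NOT w)   [absorption]
= x AND NOT w   [De Morgan]

x AND NOT w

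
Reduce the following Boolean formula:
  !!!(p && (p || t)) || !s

!!!(p && (p || t)) || !s
= !!!p || !s   (absorption)
= !p || !s   (double negation)

!p || !s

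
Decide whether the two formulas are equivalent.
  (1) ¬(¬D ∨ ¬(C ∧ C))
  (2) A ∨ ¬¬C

No

E1: ¬(¬D ∨ ¬(C ∧ C))
    = D ∧ C ∧ C
    = D ∧ C
E2: A ∨ ¬¬C
    = A ∨ C
These differ: at A=1, C=0, D=0, E1 = 0 but E2 = 1.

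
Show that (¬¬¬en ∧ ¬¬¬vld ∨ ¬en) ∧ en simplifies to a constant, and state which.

False

(¬¬¬en ∧ ¬¬¬vld ∨ ¬en) ∧ en
= (¬en ∧ ¬¬¬vld ∨ ¬en) ∧ en
= (¬en ∧ ¬vld ∨ ¬en) ∧ en
= ¬en ∧ en
= False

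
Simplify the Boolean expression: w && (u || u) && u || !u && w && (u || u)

w && u

w && (u || u) && u || !u && w && (u || u)
= w && (u || u)
= w && u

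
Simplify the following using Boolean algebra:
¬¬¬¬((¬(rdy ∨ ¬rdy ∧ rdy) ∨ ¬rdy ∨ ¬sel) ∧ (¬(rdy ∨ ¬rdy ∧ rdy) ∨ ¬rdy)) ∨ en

¬rdy ∨ en

¬¬¬¬((¬(rdy ∨ ¬rdy ∧ rdy) ∨ ¬rdy ∨ ¬sel) ∧ (¬(rdy ∨ ¬rdy ∧ rdy) ∨ ¬rdy)) ∨ en
= ¬¬¬¬(¬(rdy ∨ ¬rdy ∧ rdy) ∨ ¬rdy) ∨ en   (absorption)
= ¬¬¬((rdy ∨ ¬rdy ∧ rdy) ∧ rdy) ∨ en   (De Morgan)
= ¬¬¬(rdy ∧ rdy) ∨ en   (complement / identity)
= ¬(rdy ∧ rdy) ∨ en   (double negation)
= ¬rdy ∨ en   (idempotence)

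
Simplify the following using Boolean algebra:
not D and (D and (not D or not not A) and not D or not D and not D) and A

not D and A

not D and (D and (not D or not not A) and not D or not D and not D) and A
= not D and (D and (not D or A) and not D or not D and not D) and A
= not D and (D and not D or not D and not D) and A
= not D and not D and A
= not D and A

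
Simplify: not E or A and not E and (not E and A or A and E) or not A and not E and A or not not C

not E or C

not E or A and not E and (not E and A or A and E) or not A and not E and A or not not C
= not E or A and not E and A or not A and not E and A or not not C   (distribution)
= not E or not E and A or not not C   (distribution)
= not E or not E and A or C   (double negation)
= not E or C   (absorption)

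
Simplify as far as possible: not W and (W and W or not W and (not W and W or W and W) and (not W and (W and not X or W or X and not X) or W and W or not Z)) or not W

not W

not W and (W and W or not W and (not W and W or W and W) and (not W and (W and not X or W or X and not X) or W and W or not Z)) or not W
= not W and (W and W or not W and (not W and W or W and W) and (not W and (W and not X or W) or W and W or not Z)) or not W   [complement / identity]
= not W and (W and W or not W and (not W and W or W and W) and (not W and W or W and W or not Z)) or not W   [absorption]
= not W and (W and W or not W and (not W and W or W and W)) or not W   [absorption]
= not W and (W and W or not W and W) or not W   [distribution]
= not W and W or not W   [distribution]
= not W   [complement / identity]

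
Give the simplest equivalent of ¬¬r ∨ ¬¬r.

r

¬¬r ∨ ¬¬r
= ¬¬r   — idempotence
= r   — double negation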